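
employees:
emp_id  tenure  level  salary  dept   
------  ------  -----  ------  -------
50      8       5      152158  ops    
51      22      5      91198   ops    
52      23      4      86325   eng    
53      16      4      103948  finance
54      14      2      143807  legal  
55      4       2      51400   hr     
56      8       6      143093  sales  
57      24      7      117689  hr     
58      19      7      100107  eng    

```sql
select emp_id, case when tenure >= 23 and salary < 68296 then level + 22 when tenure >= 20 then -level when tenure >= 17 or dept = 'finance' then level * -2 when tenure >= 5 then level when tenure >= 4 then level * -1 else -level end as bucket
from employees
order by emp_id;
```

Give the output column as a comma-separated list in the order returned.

emp_id=50: tenure >= 5 → 5
emp_id=51: tenure >= 20 → -5
emp_id=52: tenure >= 20 → -4
emp_id=53: tenure >= 17 or dept = 'finance' → -8
emp_id=54: tenure >= 5 → 2
emp_id=55: tenure >= 4 → -2
emp_id=56: tenure >= 5 → 6
emp_id=57: tenure >= 20 → -7
emp_id=58: tenure >= 17 or dept = 'finance' → -14

5, -5, -4, -8, 2, -2, 6, -7, -14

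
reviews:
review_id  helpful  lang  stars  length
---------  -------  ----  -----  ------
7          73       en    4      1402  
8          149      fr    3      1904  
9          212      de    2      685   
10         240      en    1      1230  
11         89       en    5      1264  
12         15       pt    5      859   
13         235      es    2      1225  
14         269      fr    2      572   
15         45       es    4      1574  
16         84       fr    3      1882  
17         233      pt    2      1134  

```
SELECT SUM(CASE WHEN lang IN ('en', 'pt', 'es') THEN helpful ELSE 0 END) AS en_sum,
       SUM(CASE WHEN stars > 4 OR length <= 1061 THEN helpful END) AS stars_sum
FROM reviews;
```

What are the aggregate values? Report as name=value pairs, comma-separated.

[en_sum: lang IN ('en', 'pt', 'es')]
review_id=7: ✓ → 73
review_id=8: ✗
review_id=9: ✗
review_id=10: ✓ → 240
review_id=11: ✓ → 89
review_id=12: ✓ → 15
review_id=13: ✓ → 235
review_id=14: ✗
review_id=15: ✓ → 45
review_id=16: ✗
review_id=17: ✓ → 233
en_sum = 73 + 240 + 89 + 15 + 235 + 45 + 233 = 930
—
[stars_sum: stars > 4 OR length <= 1061]
review_id=7: ✗
review_id=8: ✗
review_id=9: ✓ → 212
review_id=10: ✗
review_id=11: ✓ → 89
review_id=12: ✓ → 15
review_id=13: ✗
review_id=14: ✓ → 269
review_id=15: ✗
review_id=16: ✗
review_id=17: ✗
stars_sum = 212 + 89 + 15 + 269 = 585

en_sum=930, stars_sum=585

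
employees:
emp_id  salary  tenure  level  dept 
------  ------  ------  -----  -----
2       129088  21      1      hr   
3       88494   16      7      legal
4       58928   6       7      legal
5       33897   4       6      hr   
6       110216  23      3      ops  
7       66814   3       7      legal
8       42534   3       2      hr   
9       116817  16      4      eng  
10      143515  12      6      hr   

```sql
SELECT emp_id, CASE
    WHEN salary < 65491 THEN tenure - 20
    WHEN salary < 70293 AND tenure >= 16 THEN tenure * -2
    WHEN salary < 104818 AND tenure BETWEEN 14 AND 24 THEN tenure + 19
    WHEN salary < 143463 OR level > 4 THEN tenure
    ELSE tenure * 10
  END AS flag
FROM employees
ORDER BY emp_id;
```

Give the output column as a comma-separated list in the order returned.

emp_id=2: salary < 143463 OR level > 4 → 21
emp_id=3: salary < 104818 AND tenure BETWEEN 14 AND 24 → 35
emp_id=4: salary < 65491 → -14
emp_id=5: salary < 65491 → -16
emp_id=6: salary < 143463 OR level > 4 → 23
emp_id=7: salary < 143463 OR level > 4 → 3
emp_id=8: salary < 65491 → -17
emp_id=9: salary < 143463 OR level > 4 → 16
emp_id=10: salary < 143463 OR level > 4 → 12

21, 35, -14, -16, 23, 3, -17, 16, 12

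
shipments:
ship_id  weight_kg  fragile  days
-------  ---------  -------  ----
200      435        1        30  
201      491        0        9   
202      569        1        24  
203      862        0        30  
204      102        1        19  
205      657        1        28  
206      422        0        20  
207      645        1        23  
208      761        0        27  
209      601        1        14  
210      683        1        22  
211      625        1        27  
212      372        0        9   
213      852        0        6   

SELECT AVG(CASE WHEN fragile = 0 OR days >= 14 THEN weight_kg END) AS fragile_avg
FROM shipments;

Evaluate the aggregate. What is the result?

576.9285714286

ship_id=200: ✓ → 435
ship_id=201: ✓ → 491
ship_id=202: ✓ → 569
ship_id=203: ✓ → 862
ship_id=204: ✓ → 102
ship_id=205: ✓ → 657
ship_id=206: ✓ → 422
ship_id=207: ✓ → 645
ship_id=208: ✓ → 761
ship_id=209: ✓ → 601
ship_id=210: ✓ → 683
ship_id=211: ✓ → 625
ship_id=212: ✓ → 372
ship_id=213: ✓ → 852
fragile_avg = (435 + 491 + 569 + 862 + 102 + 657 + 422 + 645 + 761 + 601 + 683 + 625 + 372 + 852) / 14 = 576.9285714286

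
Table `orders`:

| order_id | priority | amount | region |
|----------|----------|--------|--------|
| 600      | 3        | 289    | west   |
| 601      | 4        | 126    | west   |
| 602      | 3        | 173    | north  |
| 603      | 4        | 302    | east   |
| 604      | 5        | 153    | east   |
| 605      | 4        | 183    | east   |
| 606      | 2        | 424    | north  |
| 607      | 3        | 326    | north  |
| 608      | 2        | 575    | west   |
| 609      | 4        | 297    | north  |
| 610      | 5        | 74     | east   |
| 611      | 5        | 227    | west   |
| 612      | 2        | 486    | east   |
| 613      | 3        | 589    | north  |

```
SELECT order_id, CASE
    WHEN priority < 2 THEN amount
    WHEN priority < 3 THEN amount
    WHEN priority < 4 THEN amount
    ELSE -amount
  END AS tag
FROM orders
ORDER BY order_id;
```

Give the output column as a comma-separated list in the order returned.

289, -126, 173, -302, -153, -183, 424, 326, 575, -297, -74, -227, 486, 589

order_id=600: priority < 4 → 289
order_id=601: ELSE → -126
order_id=602: priority < 4 → 173
order_id=603: ELSE → -302
order_id=604: ELSE → -153
order_id=605: ELSE → -183
order_id=606: priority < 3 → 424
order_id=607: priority < 4 → 326
order_id=608: priority < 3 → 575
order_id=609: ELSE → -297
order_id=610: ELSE → -74
order_id=611: ELSE → -227
order_id=612: priority < 3 → 486
order_id=613: priority < 4 → 589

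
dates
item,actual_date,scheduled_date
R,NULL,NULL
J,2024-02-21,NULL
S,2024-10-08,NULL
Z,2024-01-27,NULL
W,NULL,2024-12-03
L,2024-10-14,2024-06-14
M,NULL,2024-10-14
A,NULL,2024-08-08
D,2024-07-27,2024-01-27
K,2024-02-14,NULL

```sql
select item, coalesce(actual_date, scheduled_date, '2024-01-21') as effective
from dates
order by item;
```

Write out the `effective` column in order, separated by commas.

2024-08-08, 2024-07-27, 2024-02-21, 2024-02-14, 2024-10-14, 2024-10-14, 2024-01-21, 2024-10-08, 2024-12-03, 2024-01-27

item=A: actual_date=NULL, scheduled_date=2024-08-08 → 2024-08-08
item=D: actual_date=2024-07-27 → 2024-07-27
item=J: actual_date=2024-02-21 → 2024-02-21
item=K: actual_date=2024-02-14 → 2024-02-14
item=L: actual_date=2024-10-14 → 2024-10-14
item=M: actual_date=NULL, scheduled_date=2024-10-14 → 2024-10-14
item=R: actual_date=NULL, scheduled_date=NULL, → literal 2024-01-21 → 2024-01-21
item=S: actual_date=2024-10-08 → 2024-10-08
item=W: actual_date=NULL, scheduled_date=2024-12-03 → 2024-12-03
item=Z: actual_date=2024-01-27 → 2024-01-27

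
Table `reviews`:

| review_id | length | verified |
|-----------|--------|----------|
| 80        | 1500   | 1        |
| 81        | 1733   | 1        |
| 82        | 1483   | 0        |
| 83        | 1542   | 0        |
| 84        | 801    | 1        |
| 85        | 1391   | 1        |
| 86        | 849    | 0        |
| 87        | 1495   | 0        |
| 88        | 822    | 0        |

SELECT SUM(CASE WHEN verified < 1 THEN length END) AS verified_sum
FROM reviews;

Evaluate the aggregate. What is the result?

review_id=80: ✗
review_id=81: ✗
review_id=82: ✓ → 1483
review_id=83: ✓ → 1542
review_id=84: ✗
review_id=85: ✗
review_id=86: ✓ → 849
review_id=87: ✓ → 1495
review_id=88: ✓ → 822
verified_sum = 1483 + 1542 + 849 + 1495 + 822 = 6191

6191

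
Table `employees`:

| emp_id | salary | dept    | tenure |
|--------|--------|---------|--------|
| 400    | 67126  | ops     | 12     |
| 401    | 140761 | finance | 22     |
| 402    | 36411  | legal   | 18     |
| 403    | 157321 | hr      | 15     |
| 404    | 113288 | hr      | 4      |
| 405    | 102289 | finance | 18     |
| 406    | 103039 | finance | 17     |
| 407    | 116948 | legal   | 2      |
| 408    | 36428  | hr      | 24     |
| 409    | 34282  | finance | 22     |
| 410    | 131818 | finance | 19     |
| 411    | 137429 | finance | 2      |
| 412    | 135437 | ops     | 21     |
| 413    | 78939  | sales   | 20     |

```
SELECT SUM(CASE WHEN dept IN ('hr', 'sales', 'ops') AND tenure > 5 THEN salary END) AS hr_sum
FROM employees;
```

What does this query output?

475251

emp_id=400: ✓ → 67126
emp_id=401: ✗
emp_id=402: ✗
emp_id=403: ✓ → 157321
emp_id=404: ✗
emp_id=405: ✗
emp_id=406: ✗
emp_id=407: ✗
emp_id=408: ✓ → 36428
emp_id=409: ✗
emp_id=410: ✗
emp_id=411: ✗
emp_id=412: ✓ → 135437
emp_id=413: ✓ → 78939
hr_sum = 67126 + 157321 + 36428 + 135437 + 78939 = 475251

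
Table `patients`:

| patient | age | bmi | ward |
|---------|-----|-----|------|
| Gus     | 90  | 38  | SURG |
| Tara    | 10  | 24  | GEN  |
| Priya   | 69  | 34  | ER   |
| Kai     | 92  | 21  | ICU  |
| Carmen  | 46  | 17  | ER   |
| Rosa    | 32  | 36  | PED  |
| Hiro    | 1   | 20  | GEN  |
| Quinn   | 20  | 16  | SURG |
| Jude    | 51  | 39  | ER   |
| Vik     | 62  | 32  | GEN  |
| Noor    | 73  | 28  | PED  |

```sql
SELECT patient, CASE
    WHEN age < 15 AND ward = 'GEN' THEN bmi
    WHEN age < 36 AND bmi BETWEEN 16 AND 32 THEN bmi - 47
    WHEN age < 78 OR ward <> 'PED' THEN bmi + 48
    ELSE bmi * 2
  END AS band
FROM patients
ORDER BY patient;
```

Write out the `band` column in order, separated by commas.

patient=Carmen: age < 78 OR ward <> 'PED' → 65
patient=Gus: age < 78 OR ward <> 'PED' → 86
patient=Hiro: age < 15 AND ward = 'GEN' → 20
patient=Jude: age < 78 OR ward <> 'PED' → 87
patient=Kai: age < 78 OR ward <> 'PED' → 69
patient=Noor: age < 78 OR ward <> 'PED' → 76
patient=Priya: age < 78 OR ward <> 'PED' → 82
patient=Quinn: age < 36 AND bmi BETWEEN 16 AND 32 → -31
patient=Rosa: age < 78 OR ward <> 'PED' → 84
patient=Tara: age < 15 AND ward = 'GEN' → 24
patient=Vik: age < 78 OR ward <> 'PED' → 80

65, 86, 20, 87, 69, 76, 82, -31, 84, 24, 80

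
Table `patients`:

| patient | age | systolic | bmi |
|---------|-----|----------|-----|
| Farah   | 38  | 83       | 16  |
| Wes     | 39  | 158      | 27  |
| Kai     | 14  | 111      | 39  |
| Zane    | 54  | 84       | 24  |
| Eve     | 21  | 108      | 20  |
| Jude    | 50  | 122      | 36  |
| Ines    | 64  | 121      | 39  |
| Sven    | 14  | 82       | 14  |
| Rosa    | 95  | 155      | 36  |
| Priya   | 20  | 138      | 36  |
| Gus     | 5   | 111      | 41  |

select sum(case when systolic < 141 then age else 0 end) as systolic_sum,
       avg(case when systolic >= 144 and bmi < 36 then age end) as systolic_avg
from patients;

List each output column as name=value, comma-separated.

systolic_sum=280, systolic_avg=39

[systolic_sum: systolic < 141]
patient=Farah: ✓ → 38
patient=Wes: ✗
patient=Kai: ✓ → 14
patient=Zane: ✓ → 54
patient=Eve: ✓ → 21
patient=Jude: ✓ → 50
patient=Ines: ✓ → 64
patient=Sven: ✓ → 14
patient=Rosa: ✗
patient=Priya: ✓ → 20
patient=Gus: ✓ → 5
systolic_sum = 38 + 14 + 54 + 21 + 50 + 64 + 14 + 20 + 5 = 280
—
[systolic_avg: systolic >= 144 and bmi < 36]
patient=Farah: ✗
patient=Wes: ✓ → 39
patient=Kai: ✗
patient=Zane: ✗
patient=Eve: ✗
patient=Jude: ✗
patient=Ines: ✗
patient=Sven: ✗
patient=Rosa: ✗
patient=Priya: ✗
patient=Gus: ✗
systolic_avg = 39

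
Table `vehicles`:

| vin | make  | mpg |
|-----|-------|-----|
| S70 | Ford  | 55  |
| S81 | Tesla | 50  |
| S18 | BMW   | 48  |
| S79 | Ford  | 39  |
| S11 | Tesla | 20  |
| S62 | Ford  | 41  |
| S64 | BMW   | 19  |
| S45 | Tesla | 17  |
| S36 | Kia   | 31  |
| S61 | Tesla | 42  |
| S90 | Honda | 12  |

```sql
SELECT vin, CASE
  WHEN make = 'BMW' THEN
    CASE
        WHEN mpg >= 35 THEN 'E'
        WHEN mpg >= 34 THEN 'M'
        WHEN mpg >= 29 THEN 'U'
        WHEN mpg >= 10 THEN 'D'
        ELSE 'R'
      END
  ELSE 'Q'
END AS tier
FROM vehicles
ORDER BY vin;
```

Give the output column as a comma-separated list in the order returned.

Q, E, Q, Q, Q, Q, D, Q, Q, Q, Q

vin=S11: make='Tesla' → outer ELSE → Q
vin=S18: make='BMW' → inner[mpg >= 35] → E
vin=S36: make='Kia' → outer ELSE → Q
vin=S45: make='Tesla' → outer ELSE → Q
vin=S61: make='Tesla' → outer ELSE → Q
vin=S62: make='Ford' → outer ELSE → Q
vin=S64: make='BMW' → inner[mpg >= 10] → D
vin=S70: make='Ford' → outer ELSE → Q
vin=S79: make='Ford' → outer ELSE → Q
vin=S81: make='Tesla' → outer ELSE → Q
vin=S90: make='Honda' → outer ELSE → Q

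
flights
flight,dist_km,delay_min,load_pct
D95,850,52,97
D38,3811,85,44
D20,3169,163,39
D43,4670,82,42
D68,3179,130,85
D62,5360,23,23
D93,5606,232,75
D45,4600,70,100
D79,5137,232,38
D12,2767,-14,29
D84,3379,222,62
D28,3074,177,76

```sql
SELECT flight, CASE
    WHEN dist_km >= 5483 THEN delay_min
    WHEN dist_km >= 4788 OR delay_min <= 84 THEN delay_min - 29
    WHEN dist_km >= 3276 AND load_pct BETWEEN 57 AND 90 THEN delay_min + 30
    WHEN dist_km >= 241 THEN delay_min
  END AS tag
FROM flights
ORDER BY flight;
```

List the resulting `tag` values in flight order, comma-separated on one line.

-43, 163, 177, 85, 53, 41, -6, 130, 203, 252, 232, 23

flight=D12: dist_km >= 4788 OR delay_min <= 84 → -43
flight=D20: dist_km >= 241 → 163
flight=D28: dist_km >= 241 → 177
flight=D38: dist_km >= 241 → 85
flight=D43: dist_km >= 4788 OR delay_min <= 84 → 53
flight=D45: dist_km >= 4788 OR delay_min <= 84 → 41
flight=D62: dist_km >= 4788 OR delay_min <= 84 → -6
flight=D68: dist_km >= 241 → 130
flight=D79: dist_km >= 4788 OR delay_min <= 84 → 203
flight=D84: dist_km >= 3276 AND load_pct BETWEEN 57 AND 90 → 252
flight=D93: dist_km >= 5483 → 232
flight=D95: dist_km >= 4788 OR delay_min <= 84 → 23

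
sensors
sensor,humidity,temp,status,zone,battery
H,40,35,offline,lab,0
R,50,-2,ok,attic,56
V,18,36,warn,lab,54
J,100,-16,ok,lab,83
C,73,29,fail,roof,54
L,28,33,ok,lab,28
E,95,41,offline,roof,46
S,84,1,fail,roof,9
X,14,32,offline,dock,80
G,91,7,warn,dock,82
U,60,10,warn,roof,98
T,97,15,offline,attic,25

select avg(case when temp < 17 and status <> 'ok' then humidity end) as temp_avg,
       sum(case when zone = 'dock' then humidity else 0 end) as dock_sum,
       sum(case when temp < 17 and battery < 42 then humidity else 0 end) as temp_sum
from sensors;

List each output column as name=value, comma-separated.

[temp_avg: temp < 17 and status <> 'ok']
sensor=H: ✗
sensor=R: ✗
sensor=V: ✗
sensor=J: ✗
sensor=C: ✗
sensor=L: ✗
sensor=E: ✗
sensor=S: ✓ → 84
sensor=X: ✗
sensor=G: ✓ → 91
sensor=U: ✓ → 60
sensor=T: ✓ → 97
temp_avg = (84 + 91 + 60 + 97) / 4 = 83
—
[dock_sum: zone = 'dock']
sensor=H: ✗
sensor=R: ✗
sensor=V: ✗
sensor=J: ✗
sensor=C: ✗
sensor=L: ✗
sensor=E: ✗
sensor=S: ✗
sensor=X: ✓ → 14
sensor=G: ✓ → 91
sensor=U: ✗
sensor=T: ✗
dock_sum = 14 + 91 = 105
—
[temp_sum: temp < 17 and battery < 42]
sensor=H: ✗
sensor=R: ✗
sensor=V: ✗
sensor=J: ✗
sensor=C: ✗
sensor=L: ✗
sensor=E: ✗
sensor=S: ✓ → 84
sensor=X: ✗
sensor=G: ✗
sensor=U: ✗
sensor=T: ✓ → 97
temp_sum = 84 + 97 = 181

temp_avg=83, dock_sum=105, temp_sum=181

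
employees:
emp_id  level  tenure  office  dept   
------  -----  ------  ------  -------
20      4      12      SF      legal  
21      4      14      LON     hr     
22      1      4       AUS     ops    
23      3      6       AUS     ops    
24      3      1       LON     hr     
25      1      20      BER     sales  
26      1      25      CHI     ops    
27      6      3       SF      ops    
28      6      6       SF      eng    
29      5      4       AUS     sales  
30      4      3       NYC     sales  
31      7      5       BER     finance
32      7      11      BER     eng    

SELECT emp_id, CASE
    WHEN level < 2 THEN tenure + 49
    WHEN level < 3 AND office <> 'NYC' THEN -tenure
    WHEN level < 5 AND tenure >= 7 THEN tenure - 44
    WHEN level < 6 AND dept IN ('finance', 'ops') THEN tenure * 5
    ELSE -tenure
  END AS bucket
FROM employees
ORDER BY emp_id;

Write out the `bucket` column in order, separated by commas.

-32, -30, 53, 30, -1, 69, 74, -3, -6, -4, -3, -5, -11

emp_id=20: level < 5 AND tenure >= 7 → -32
emp_id=21: level < 5 AND tenure >= 7 → -30
emp_id=22: level < 2 → 53
emp_id=23: level < 6 AND dept IN ('finance', 'ops') → 30
emp_id=24: ELSE → -1
emp_id=25: level < 2 → 69
emp_id=26: level < 2 → 74
emp_id=27: ELSE → -3
emp_id=28: ELSE → -6
emp_id=29: ELSE → -4
emp_id=30: ELSE → -3
emp_id=31: ELSE → -5
emp_id=32: ELSE → -11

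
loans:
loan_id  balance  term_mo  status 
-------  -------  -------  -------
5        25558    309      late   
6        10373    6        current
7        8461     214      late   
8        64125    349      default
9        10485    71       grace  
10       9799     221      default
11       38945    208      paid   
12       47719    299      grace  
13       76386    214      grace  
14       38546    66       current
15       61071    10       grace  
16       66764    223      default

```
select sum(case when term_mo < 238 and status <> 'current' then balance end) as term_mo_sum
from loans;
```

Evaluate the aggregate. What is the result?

loan_id=5: ✗
loan_id=6: ✗
loan_id=7: ✓ → 8461
loan_id=8: ✗
loan_id=9: ✓ → 10485
loan_id=10: ✓ → 9799
loan_id=11: ✓ → 38945
loan_id=12: ✗
loan_id=13: ✓ → 76386
loan_id=14: ✗
loan_id=15: ✓ → 61071
loan_id=16: ✓ → 66764
term_mo_sum = 8461 + 10485 + 9799 + 38945 + 76386 + 61071 + 66764 = 271911

271911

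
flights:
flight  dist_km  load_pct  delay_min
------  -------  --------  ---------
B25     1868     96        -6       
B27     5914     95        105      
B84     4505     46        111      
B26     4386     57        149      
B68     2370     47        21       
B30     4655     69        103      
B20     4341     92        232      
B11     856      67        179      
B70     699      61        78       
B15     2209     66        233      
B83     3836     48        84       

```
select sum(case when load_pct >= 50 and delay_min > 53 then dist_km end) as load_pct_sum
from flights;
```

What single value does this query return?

23060

flight=B25: ✗
flight=B27: ✓ → 5914
flight=B84: ✗
flight=B26: ✓ → 4386
flight=B68: ✗
flight=B30: ✓ → 4655
flight=B20: ✓ → 4341
flight=B11: ✓ → 856
flight=B70: ✓ → 699
flight=B15: ✓ → 2209
flight=B83: ✗
load_pct_sum = 5914 + 4386 + 4655 + 4341 + 856 + 699 + 2209 = 23060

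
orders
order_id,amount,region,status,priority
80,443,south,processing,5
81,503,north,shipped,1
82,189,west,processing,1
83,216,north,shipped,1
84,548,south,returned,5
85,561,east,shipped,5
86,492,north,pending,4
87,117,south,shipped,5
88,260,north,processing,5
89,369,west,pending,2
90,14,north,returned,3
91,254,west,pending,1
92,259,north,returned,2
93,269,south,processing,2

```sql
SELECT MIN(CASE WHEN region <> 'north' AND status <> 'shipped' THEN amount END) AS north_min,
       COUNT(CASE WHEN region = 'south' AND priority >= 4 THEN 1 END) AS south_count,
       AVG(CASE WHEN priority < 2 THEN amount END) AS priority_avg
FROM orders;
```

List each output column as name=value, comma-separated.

north_min=189, south_count=3, priority_avg=290.5

[north_min: region <> 'north' AND status <> 'shipped']
order_id=80: ✓ → 443
order_id=81: ✗
order_id=82: ✓ → 189
order_id=83: ✗
order_id=84: ✓ → 548
order_id=85: ✗
order_id=86: ✗
order_id=87: ✗
order_id=88: ✗
order_id=89: ✓ → 369
order_id=90: ✗
order_id=91: ✓ → 254
order_id=92: ✗
order_id=93: ✓ → 269
north_min = MIN(443, 189, 548, 369, 254, 269) = 189
—
[south_count: region = 'south' AND priority >= 4]
order_id=80: ✓ → 1
order_id=81: ✗
order_id=82: ✗
order_id=83: ✗
order_id=84: ✓ → 1
order_id=85: ✗
order_id=86: ✗
order_id=87: ✓ → 1
order_id=88: ✗
order_id=89: ✗
order_id=90: ✗
order_id=91: ✗
order_id=92: ✗
order_id=93: ✗
south_count = COUNT(1, 1, 1) = 3
—
[priority_avg: priority < 2]
order_id=80: ✗
order_id=81: ✓ → 503
order_id=82: ✓ → 189
order_id=83: ✓ → 216
order_id=84: ✗
order_id=85: ✗
order_id=86: ✗
order_id=87: ✗
order_id=88: ✗
order_id=89: ✗
order_id=90: ✗
order_id=91: ✓ → 254
order_id=92: ✗
order_id=93: ✗
priority_avg = (503 + 189 + 216 + 254) / 4 = 290.5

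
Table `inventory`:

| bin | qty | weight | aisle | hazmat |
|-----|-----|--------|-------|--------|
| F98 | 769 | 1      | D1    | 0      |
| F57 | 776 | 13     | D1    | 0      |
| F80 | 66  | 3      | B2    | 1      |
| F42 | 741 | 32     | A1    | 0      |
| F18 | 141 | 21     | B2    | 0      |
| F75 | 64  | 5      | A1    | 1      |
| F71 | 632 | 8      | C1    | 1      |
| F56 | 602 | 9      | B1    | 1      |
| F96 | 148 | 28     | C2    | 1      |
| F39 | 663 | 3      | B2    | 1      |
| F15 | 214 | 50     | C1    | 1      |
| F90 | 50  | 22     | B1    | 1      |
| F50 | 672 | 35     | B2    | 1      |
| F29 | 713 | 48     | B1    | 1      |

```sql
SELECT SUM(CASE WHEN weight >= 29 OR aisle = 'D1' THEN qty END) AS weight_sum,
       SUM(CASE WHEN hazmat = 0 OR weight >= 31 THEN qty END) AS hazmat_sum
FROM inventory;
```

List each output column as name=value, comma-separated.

weight_sum=3885, hazmat_sum=4026

[weight_sum: weight >= 29 OR aisle = 'D1']
bin=F98: ✓ → 769
bin=F57: ✓ → 776
bin=F80: ✗
bin=F42: ✓ → 741
bin=F18: ✗
bin=F75: ✗
bin=F71: ✗
bin=F56: ✗
bin=F96: ✗
bin=F39: ✗
bin=F15: ✓ → 214
bin=F90: ✗
bin=F50: ✓ → 672
bin=F29: ✓ → 713
weight_sum = 769 + 776 + 741 + 214 + 672 + 713 = 3885
—
[hazmat_sum: hazmat = 0 OR weight >= 31]
bin=F98: ✓ → 769
bin=F57: ✓ → 776
bin=F80: ✗
bin=F42: ✓ → 741
bin=F18: ✓ → 141
bin=F75: ✗
bin=F71: ✗
bin=F56: ✗
bin=F96: ✗
bin=F39: ✗
bin=F15: ✓ → 214
bin=F90: ✗
bin=F50: ✓ → 672
bin=F29: ✓ → 713
hazmat_sum = 769 + 776 + 741 + 141 + 214 + 672 + 713 = 4026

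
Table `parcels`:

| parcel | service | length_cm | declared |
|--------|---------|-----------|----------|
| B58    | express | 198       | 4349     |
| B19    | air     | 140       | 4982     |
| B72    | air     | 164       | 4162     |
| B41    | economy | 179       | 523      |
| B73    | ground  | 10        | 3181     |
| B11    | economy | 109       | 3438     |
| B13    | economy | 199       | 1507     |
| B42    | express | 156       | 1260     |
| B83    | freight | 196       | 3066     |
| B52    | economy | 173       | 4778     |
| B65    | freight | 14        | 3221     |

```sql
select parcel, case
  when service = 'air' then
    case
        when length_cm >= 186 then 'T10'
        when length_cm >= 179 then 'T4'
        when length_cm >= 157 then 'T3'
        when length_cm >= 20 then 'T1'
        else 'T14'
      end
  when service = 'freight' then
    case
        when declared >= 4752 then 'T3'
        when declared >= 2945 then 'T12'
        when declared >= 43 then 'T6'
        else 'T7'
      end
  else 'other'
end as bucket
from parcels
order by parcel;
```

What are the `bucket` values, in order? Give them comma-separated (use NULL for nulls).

other, other, T1, other, other, other, other, T12, T3, other, T12

parcel=B11: service='economy' → outer ELSE → other
parcel=B13: service='economy' → outer ELSE → other
parcel=B19: service='air' → inner[length_cm >= 20] → T1
parcel=B41: service='economy' → outer ELSE → other
parcel=B42: service='express' → outer ELSE → other
parcel=B52: service='economy' → outer ELSE → other
parcel=B58: service='express' → outer ELSE → other
parcel=B65: service='freight' → inner[declared >= 2945] → T12
parcel=B72: service='air' → inner[length_cm >= 157] → T3
parcel=B73: service='ground' → outer ELSE → other
parcel=B83: service='freight' → inner[declared >= 2945] → T12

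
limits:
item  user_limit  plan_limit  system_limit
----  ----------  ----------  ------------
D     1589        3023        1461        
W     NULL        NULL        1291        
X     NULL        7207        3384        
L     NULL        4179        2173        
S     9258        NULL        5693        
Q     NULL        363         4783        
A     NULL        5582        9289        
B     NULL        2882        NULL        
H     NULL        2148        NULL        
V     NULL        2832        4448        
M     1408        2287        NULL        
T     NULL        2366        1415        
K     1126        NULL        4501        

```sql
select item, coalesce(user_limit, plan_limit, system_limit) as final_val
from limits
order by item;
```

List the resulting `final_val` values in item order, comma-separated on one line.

5582, 2882, 1589, 2148, 1126, 4179, 1408, 363, 9258, 2366, 2832, 1291, 7207

item=A: user_limit=NULL, plan_limit=5582 → 5582
item=B: user_limit=NULL, plan_limit=2882 → 2882
item=D: user_limit=1589 → 1589
item=H: user_limit=NULL, plan_limit=2148 → 2148
item=K: user_limit=1126 → 1126
item=L: user_limit=NULL, plan_limit=4179 → 4179
item=M: user_limit=1408 → 1408
item=Q: user_limit=NULL, plan_limit=363 → 363
item=S: user_limit=9258 → 9258
item=T: user_limit=NULL, plan_limit=2366 → 2366
item=V: user_limit=NULL, plan_limit=2832 → 2832
item=W: user_limit=NULL, plan_limit=NULL, system_limit=1291 → 1291
item=X: user_limit=NULL, plan_limit=7207 → 7207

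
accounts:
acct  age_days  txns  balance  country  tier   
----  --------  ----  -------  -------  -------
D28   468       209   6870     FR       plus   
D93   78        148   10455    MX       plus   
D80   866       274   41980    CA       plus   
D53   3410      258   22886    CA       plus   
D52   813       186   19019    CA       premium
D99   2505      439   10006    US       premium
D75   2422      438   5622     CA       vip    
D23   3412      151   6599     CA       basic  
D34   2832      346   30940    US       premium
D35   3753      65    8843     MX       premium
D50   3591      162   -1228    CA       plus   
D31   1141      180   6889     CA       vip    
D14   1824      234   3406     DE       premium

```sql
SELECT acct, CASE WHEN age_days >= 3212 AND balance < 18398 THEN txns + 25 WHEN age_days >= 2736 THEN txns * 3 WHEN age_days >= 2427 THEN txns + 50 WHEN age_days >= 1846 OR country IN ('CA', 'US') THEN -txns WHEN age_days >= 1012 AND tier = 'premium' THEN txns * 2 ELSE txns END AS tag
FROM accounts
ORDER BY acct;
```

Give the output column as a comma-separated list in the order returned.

468, 176, 209, -180, 1038, 90, 187, -186, 774, -438, -274, 148, 489

acct=D14: age_days >= 1012 AND tier = 'premium' → 468
acct=D23: age_days >= 3212 AND balance < 18398 → 176
acct=D28: ELSE → 209
acct=D31: age_days >= 1846 OR country IN ('CA', 'US') → -180
acct=D34: age_days >= 2736 → 1038
acct=D35: age_days >= 3212 AND balance < 18398 → 90
acct=D50: age_days >= 3212 AND balance < 18398 → 187
acct=D52: age_days >= 1846 OR country IN ('CA', 'US') → -186
acct=D53: age_days >= 2736 → 774
acct=D75: age_days >= 1846 OR country IN ('CA', 'US') → -438
acct=D80: age_days >= 1846 OR country IN ('CA', 'US') → -274
acct=D93: ELSE → 148
acct=D99: age_days >= 2427 → 489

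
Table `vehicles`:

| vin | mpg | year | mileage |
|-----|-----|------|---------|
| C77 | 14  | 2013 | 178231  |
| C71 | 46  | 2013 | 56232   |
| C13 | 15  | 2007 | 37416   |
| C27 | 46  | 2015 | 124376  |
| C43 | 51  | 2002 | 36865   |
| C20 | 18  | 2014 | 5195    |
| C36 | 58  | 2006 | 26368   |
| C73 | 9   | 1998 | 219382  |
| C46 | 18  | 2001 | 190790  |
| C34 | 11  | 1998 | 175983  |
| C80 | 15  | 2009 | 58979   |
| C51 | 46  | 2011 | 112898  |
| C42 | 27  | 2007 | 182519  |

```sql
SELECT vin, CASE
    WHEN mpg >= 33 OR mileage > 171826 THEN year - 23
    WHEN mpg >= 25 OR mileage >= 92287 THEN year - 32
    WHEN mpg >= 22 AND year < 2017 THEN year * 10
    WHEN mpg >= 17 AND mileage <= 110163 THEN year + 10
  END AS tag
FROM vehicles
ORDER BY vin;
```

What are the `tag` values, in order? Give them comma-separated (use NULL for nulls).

vin=C13: (no match → NULL) → NULL
vin=C20: mpg >= 17 AND mileage <= 110163 → 2024
vin=C27: mpg >= 33 OR mileage > 171826 → 1992
vin=C34: mpg >= 33 OR mileage > 171826 → 1975
vin=C36: mpg >= 33 OR mileage > 171826 → 1983
vin=C42: mpg >= 33 OR mileage > 171826 → 1984
vin=C43: mpg >= 33 OR mileage > 171826 → 1979
vin=C46: mpg >= 33 OR mileage > 171826 → 1978
vin=C51: mpg >= 33 OR mileage > 171826 → 1988
vin=C71: mpg >= 33 OR mileage > 171826 → 1990
vin=C73: mpg >= 33 OR mileage > 171826 → 1975
vin=C77: mpg >= 33 OR mileage > 171826 → 1990
vin=C80: (no match → NULL) → NULL

NULL, 2024, 1992, 1975, 1983, 1984, 1979, 1978, 1988, 1990, 1975, 1990, NULL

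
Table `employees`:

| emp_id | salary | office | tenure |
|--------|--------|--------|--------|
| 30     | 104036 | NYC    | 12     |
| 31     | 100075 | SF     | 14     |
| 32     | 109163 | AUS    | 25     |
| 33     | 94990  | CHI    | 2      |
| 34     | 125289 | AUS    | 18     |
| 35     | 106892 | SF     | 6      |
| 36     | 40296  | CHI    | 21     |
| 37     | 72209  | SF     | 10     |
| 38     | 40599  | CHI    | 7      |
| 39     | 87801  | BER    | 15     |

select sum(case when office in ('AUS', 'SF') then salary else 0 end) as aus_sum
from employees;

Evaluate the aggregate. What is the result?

emp_id=30: ✗
emp_id=31: ✓ → 100075
emp_id=32: ✓ → 109163
emp_id=33: ✗
emp_id=34: ✓ → 125289
emp_id=35: ✓ → 106892
emp_id=36: ✗
emp_id=37: ✓ → 72209
emp_id=38: ✗
emp_id=39: ✗
aus_sum = 100075 + 109163 + 125289 + 106892 + 72209 = 513628

513628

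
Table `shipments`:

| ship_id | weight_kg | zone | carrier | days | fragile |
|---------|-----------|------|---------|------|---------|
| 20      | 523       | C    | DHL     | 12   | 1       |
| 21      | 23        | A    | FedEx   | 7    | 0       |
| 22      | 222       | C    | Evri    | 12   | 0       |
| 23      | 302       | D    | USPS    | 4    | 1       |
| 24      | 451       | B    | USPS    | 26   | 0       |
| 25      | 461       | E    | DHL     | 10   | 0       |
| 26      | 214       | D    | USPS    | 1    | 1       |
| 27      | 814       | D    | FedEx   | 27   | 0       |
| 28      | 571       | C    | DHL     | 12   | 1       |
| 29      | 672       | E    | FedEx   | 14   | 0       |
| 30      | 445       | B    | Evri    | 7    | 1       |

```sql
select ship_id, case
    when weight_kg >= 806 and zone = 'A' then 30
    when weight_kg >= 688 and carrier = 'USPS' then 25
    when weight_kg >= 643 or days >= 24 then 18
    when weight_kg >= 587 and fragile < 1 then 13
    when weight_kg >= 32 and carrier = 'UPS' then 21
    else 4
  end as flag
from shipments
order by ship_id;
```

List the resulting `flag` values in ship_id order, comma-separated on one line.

ship_id=20: ELSE → 4
ship_id=21: ELSE → 4
ship_id=22: ELSE → 4
ship_id=23: ELSE → 4
ship_id=24: weight_kg >= 643 or days >= 24 → 18
ship_id=25: ELSE → 4
ship_id=26: ELSE → 4
ship_id=27: weight_kg >= 643 or days >= 24 → 18
ship_id=28: ELSE → 4
ship_id=29: weight_kg >= 643 or days >= 24 → 18
ship_id=30: ELSE → 4

4, 4, 4, 4, 18, 4, 4, 18, 4, 18, 4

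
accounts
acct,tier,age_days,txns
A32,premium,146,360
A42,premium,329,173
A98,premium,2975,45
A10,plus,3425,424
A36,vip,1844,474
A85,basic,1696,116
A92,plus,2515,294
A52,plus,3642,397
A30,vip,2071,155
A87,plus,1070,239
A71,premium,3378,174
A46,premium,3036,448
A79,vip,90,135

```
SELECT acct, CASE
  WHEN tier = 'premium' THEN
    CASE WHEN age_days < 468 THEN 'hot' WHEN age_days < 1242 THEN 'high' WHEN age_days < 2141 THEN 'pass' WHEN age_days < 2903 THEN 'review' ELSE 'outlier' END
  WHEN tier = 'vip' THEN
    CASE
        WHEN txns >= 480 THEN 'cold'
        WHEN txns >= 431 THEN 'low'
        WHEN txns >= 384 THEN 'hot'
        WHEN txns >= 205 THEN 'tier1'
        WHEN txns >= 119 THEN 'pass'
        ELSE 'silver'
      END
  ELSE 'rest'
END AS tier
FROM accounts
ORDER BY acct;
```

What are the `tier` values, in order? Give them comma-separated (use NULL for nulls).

rest, pass, hot, low, hot, outlier, rest, outlier, pass, rest, rest, rest, outlier

acct=A10: tier='plus' → outer ELSE → rest
acct=A30: tier='vip' → inner[txns >= 119] → pass
acct=A32: tier='premium' → inner[age_days < 468] → hot
acct=A36: tier='vip' → inner[txns >= 431] → low
acct=A42: tier='premium' → inner[age_days < 468] → hot
acct=A46: tier='premium' → inner[ELSE] → outlier
acct=A52: tier='plus' → outer ELSE → rest
acct=A71: tier='premium' → inner[ELSE] → outlier
acct=A79: tier='vip' → inner[txns >= 119] → pass
acct=A85: tier='basic' → outer ELSE → rest
acct=A87: tier='plus' → outer ELSE → rest
acct=A92: tier='plus' → outer ELSE → rest
acct=A98: tier='premium' → inner[ELSE] → outlier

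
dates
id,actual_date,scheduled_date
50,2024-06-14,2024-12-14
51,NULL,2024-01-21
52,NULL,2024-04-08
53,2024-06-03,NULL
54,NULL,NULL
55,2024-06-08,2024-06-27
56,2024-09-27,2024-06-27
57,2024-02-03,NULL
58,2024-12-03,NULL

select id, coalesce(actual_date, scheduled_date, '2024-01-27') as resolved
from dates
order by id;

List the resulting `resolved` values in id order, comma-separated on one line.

id=50: actual_date=2024-06-14 → 2024-06-14
id=51: actual_date=NULL, scheduled_date=2024-01-21 → 2024-01-21
id=52: actual_date=NULL, scheduled_date=2024-04-08 → 2024-04-08
id=53: actual_date=2024-06-03 → 2024-06-03
id=54: actual_date=NULL, scheduled_date=NULL, → literal 2024-01-27 → 2024-01-27
id=55: actual_date=2024-06-08 → 2024-06-08
id=56: actual_date=2024-09-27 → 2024-09-27
id=57: actual_date=2024-02-03 → 2024-02-03
id=58: actual_date=2024-12-03 → 2024-12-03

2024-06-14, 2024-01-21, 2024-04-08, 2024-06-03, 2024-01-27, 2024-06-08, 2024-09-27, 2024-02-03, 2024-12-03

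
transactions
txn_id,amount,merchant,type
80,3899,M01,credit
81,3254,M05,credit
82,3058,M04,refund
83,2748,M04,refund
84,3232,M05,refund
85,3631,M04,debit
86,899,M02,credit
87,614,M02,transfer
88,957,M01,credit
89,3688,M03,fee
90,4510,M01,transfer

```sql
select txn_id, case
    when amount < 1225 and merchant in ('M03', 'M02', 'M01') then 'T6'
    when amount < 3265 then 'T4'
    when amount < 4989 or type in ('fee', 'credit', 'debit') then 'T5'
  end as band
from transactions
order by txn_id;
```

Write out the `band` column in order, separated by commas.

T5, T4, T4, T4, T4, T5, T6, T6, T6, T5, T5

txn_id=80: amount < 4989 or type in ('fee', 'credit', 'debit') → T5
txn_id=81: amount < 3265 → T4
txn_id=82: amount < 3265 → T4
txn_id=83: amount < 3265 → T4
txn_id=84: amount < 3265 → T4
txn_id=85: amount < 4989 or type in ('fee', 'credit', 'debit') → T5
txn_id=86: amount < 1225 and merchant in ('M03', 'M02', 'M01') → T6
txn_id=87: amount < 1225 and merchant in ('M03', 'M02', 'M01') → T6
txn_id=88: amount < 1225 and merchant in ('M03', 'M02', 'M01') → T6
txn_id=89: amount < 4989 or type in ('fee', 'credit', 'debit') → T5
txn_id=90: amount < 4989 or type in ('fee', 'credit', 'debit') → T5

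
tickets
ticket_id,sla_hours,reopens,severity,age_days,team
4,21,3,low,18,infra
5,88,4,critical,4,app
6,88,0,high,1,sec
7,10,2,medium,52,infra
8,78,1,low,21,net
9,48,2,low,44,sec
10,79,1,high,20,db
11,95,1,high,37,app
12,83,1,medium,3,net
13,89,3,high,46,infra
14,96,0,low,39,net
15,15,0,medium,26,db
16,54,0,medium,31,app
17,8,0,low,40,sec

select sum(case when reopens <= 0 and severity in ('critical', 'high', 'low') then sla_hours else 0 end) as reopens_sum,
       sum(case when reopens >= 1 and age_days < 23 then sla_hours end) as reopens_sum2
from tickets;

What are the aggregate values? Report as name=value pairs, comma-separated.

[reopens_sum: reopens <= 0 and severity in ('critical', 'high', 'low')]
ticket_id=4: ✗
ticket_id=5: ✗
ticket_id=6: ✓ → 88
ticket_id=7: ✗
ticket_id=8: ✗
ticket_id=9: ✗
ticket_id=10: ✗
ticket_id=11: ✗
ticket_id=12: ✗
ticket_id=13: ✗
ticket_id=14: ✓ → 96
ticket_id=15: ✗
ticket_id=16: ✗
ticket_id=17: ✓ → 8
reopens_sum = 88 + 96 + 8 = 192
—
[reopens_sum2: reopens >= 1 and age_days < 23]
ticket_id=4: ✓ → 21
ticket_id=5: ✓ → 88
ticket_id=6: ✗
ticket_id=7: ✗
ticket_id=8: ✓ → 78
ticket_id=9: ✗
ticket_id=10: ✓ → 79
ticket_id=11: ✗
ticket_id=12: ✓ → 83
ticket_id=13: ✗
ticket_id=14: ✗
ticket_id=15: ✗
ticket_id=16: ✗
ticket_id=17: ✗
reopens_sum2 = 21 + 88 + 78 + 79 + 83 = 349

reopens_sum=192, reopens_sum2=349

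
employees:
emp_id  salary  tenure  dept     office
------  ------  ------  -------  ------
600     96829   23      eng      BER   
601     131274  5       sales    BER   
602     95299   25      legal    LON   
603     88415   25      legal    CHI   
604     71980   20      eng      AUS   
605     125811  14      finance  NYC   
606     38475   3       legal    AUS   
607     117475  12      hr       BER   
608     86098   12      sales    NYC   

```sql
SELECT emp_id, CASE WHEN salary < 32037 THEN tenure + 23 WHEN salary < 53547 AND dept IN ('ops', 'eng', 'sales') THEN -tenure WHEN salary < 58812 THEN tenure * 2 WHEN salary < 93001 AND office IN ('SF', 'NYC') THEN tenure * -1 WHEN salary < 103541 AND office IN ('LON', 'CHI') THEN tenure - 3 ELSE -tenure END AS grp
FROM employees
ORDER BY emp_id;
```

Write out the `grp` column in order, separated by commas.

emp_id=600: ELSE → -23
emp_id=601: ELSE → -5
emp_id=602: salary < 103541 AND office IN ('LON', 'CHI') → 22
emp_id=603: salary < 103541 AND office IN ('LON', 'CHI') → 22
emp_id=604: ELSE → -20
emp_id=605: ELSE → -14
emp_id=606: salary < 58812 → 6
emp_id=607: ELSE → -12
emp_id=608: salary < 93001 AND office IN ('SF', 'NYC') → -12

-23, -5, 22, 22, -20, -14, 6, -12, -12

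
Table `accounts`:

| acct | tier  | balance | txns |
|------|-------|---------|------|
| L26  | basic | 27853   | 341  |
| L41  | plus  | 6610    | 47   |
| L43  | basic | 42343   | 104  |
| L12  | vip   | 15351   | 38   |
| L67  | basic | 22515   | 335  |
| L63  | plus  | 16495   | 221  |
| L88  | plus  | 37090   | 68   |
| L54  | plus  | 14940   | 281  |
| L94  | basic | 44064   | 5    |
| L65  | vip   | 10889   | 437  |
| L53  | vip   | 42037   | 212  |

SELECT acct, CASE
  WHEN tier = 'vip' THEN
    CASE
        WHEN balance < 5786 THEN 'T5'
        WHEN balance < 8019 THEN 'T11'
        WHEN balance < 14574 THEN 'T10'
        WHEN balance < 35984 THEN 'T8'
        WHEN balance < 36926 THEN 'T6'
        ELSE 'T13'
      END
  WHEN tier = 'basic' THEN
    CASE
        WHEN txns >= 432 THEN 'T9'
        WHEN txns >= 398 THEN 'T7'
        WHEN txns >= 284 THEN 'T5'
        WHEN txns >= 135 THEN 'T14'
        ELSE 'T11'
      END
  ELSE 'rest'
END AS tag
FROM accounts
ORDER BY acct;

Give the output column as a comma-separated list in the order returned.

T8, T5, rest, T11, T13, rest, rest, T10, T5, rest, T11

acct=L12: tier='vip' → inner[balance < 35984] → T8
acct=L26: tier='basic' → inner[txns >= 284] → T5
acct=L41: tier='plus' → outer ELSE → rest
acct=L43: tier='basic' → inner[ELSE] → T11
acct=L53: tier='vip' → inner[ELSE] → T13
acct=L54: tier='plus' → outer ELSE → rest
acct=L63: tier='plus' → outer ELSE → rest
acct=L65: tier='vip' → inner[balance < 14574] → T10
acct=L67: tier='basic' → inner[txns >= 284] → T5
acct=L88: tier='plus' → outer ELSE → rest
acct=L94: tier='basic' → inner[ELSE] → T11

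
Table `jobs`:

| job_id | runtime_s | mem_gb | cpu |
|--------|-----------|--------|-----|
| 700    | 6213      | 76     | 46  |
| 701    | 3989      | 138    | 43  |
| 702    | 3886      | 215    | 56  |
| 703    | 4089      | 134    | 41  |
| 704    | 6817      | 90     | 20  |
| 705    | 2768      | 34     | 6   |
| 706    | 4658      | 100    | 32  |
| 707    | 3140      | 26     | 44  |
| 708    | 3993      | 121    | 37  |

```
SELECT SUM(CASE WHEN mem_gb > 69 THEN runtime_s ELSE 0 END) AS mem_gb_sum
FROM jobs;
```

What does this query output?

33645

job_id=700: ✓ → 6213
job_id=701: ✓ → 3989
job_id=702: ✓ → 3886
job_id=703: ✓ → 4089
job_id=704: ✓ → 6817
job_id=705: ✗
job_id=706: ✓ → 4658
job_id=707: ✗
job_id=708: ✓ → 3993
mem_gb_sum = 6213 + 3989 + 3886 + 4089 + 6817 + 4658 + 3993 = 33645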